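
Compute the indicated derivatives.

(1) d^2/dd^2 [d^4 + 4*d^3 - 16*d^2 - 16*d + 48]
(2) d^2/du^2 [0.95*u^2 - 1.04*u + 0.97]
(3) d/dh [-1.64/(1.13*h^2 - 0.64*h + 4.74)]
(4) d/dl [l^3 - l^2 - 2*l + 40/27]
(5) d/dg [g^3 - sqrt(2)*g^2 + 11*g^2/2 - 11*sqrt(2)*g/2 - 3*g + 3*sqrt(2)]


(1) = 12*d^2 + 24*d - 32
(2) = 1.90000000000000
(3) = (3.7064*h - 1.0496)/(1.13*h^2 - 0.64*h + 4.74)^2
(4) = 3*l^2 - 2*l - 2
(5) = 3*g^2 - 2*sqrt(2)*g + 11*g - 11*sqrt(2)/2 - 3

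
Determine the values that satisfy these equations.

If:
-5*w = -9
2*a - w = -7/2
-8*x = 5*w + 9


Then:
a = -17/20
w = 9/5
x = -9/4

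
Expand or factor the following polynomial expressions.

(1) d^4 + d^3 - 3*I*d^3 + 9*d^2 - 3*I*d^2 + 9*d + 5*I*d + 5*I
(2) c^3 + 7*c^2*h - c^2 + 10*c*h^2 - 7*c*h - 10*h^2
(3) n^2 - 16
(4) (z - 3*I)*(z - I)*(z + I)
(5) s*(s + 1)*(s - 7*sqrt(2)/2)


(1) = (d + 1)*(d - 5*I)*(d + I)^2
(2) = (c - 1)*(c + 2*h)*(c + 5*h)
(3) = (n - 4)*(n + 4)
(4) = z^3 - 3*I*z^2 + z - 3*I
(5) = s^3 - 7*sqrt(2)*s^2/2 + s^2 - 7*sqrt(2)*s/2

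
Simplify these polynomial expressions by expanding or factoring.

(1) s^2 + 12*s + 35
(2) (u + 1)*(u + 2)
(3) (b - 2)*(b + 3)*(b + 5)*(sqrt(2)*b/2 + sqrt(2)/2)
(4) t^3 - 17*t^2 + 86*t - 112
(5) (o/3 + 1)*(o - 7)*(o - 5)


(1) = (s + 5)*(s + 7)
(2) = u^2 + 3*u + 2
(3) = sqrt(2)*b^4/2 + 7*sqrt(2)*b^3/2 + 5*sqrt(2)*b^2/2 - 31*sqrt(2)*b/2 - 15*sqrt(2)
(4) = (t - 8)*(t - 7)*(t - 2)
(5) = o^3/3 - 3*o^2 - o/3 + 35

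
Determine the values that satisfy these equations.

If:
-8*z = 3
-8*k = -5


Then:
k = 5/8
z = -3/8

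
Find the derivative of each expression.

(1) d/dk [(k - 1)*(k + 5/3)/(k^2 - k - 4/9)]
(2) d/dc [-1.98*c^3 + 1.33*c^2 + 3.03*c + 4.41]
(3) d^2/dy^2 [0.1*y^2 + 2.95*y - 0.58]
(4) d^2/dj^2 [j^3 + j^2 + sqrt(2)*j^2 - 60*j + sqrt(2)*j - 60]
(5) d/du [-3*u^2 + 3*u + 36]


(1) = 3*(-45*k^2 + 66*k - 53)/(81*k^4 - 162*k^3 + 9*k^2 + 72*k + 16)
(2) = -5.94*c^2 + 2.66*c + 3.03
(3) = 0.200000000000000
(4) = 6*j + 2 + 2*sqrt(2)
(5) = 3 - 6*u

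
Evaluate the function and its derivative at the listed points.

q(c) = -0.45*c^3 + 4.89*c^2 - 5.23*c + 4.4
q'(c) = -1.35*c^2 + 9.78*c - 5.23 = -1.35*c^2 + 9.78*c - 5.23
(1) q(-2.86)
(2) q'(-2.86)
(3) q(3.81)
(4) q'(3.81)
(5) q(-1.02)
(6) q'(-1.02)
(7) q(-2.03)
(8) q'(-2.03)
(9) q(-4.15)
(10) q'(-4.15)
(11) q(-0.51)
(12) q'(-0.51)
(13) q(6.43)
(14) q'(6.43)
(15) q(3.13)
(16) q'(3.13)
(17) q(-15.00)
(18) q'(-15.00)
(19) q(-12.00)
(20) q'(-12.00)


(1) = 69.88
(2) = -44.24
(3) = 30.57
(4) = 12.44
(5) = 15.30
(6) = -16.61
(7) = 38.93
(8) = -30.65
(9) = 142.49
(10) = -69.07
(11) = 8.40
(12) = -10.57
(13) = 53.32
(14) = 1.84
(15) = 22.14
(16) = 12.16
(17) = 2701.85
(18) = -455.68
(19) = 1548.92
(20) = -316.99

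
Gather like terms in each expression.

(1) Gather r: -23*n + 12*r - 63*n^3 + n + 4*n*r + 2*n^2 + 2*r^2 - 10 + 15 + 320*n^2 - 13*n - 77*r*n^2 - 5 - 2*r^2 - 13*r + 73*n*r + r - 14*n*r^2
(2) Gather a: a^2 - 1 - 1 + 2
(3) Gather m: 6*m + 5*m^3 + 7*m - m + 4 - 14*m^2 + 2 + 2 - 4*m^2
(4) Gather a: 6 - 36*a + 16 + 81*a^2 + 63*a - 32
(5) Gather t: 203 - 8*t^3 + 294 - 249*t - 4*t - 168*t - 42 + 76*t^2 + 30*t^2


(1) = -63*n^3 + 322*n^2 - 14*n*r^2 - 35*n + r*(-77*n^2 + 77*n)
(2) = a^2
(3) = 5*m^3 - 18*m^2 + 12*m + 8
(4) = 81*a^2 + 27*a - 10
(5) = -8*t^3 + 106*t^2 - 421*t + 455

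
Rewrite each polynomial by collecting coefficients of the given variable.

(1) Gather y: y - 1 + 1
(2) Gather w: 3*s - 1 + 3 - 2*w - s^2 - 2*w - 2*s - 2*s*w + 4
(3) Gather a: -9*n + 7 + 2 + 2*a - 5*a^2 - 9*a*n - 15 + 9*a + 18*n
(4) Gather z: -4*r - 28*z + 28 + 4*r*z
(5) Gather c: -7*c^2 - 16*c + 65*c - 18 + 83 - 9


(1) = y
(2) = -s^2 + s + w*(-2*s - 4) + 6
(3) = -5*a^2 + a*(11 - 9*n) + 9*n - 6
(4) = -4*r + z*(4*r - 28) + 28
(5) = -7*c^2 + 49*c + 56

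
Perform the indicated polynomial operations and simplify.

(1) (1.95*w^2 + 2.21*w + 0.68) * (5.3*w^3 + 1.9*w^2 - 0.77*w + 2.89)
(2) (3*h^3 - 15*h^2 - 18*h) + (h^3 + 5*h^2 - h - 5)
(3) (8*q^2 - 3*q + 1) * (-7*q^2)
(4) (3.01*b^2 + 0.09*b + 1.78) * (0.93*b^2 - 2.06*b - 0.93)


(1) = 10.335*w^5 + 15.418*w^4 + 6.3015*w^3 + 5.2258*w^2 + 5.8633*w + 1.9652
(2) = 4*h^3 - 10*h^2 - 19*h - 5
(3) = -56*q^4 + 21*q^3 - 7*q^2
(4) = 2.7993*b^4 - 6.1169*b^3 - 1.3293*b^2 - 3.7505*b - 1.6554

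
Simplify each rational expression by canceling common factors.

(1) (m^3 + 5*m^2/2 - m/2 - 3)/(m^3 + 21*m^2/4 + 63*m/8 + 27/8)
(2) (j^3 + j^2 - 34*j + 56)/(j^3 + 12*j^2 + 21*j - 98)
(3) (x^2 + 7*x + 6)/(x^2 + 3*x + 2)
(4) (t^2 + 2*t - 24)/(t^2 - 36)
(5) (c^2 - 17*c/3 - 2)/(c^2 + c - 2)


(1) = (4*m^2 + 4*m - 8)/(4*m^2 + 15*m + 9)
(2) = (j - 4)/(j + 7)
(3) = (x + 6)/(x + 2)
(4) = (t - 4)/(t - 6)
(5) = (3*c^2 - 17*c - 6)/(3*c^2 + 3*c - 6)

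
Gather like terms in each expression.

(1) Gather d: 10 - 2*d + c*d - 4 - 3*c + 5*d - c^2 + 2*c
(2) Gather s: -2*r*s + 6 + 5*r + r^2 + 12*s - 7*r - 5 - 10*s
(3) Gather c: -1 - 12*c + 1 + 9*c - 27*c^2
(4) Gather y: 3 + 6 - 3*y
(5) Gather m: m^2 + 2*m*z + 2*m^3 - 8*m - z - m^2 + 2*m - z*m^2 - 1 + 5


(1) = -c^2 - c + d*(c + 3) + 6
(2) = r^2 - 2*r + s*(2 - 2*r) + 1
(3) = -27*c^2 - 3*c
(4) = 9 - 3*y
(5) = 2*m^3 - m^2*z + m*(2*z - 6) - z + 4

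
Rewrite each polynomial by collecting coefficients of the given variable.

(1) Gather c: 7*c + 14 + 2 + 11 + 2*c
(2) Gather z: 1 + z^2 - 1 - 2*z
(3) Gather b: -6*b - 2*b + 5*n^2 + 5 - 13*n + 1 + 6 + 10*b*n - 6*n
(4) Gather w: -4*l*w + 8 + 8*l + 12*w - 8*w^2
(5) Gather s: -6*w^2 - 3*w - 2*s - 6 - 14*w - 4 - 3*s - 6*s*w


(1) = 9*c + 27
(2) = z^2 - 2*z
(3) = b*(10*n - 8) + 5*n^2 - 19*n + 12
(4) = 8*l - 8*w^2 + w*(12 - 4*l) + 8
(5) = s*(-6*w - 5) - 6*w^2 - 17*w - 10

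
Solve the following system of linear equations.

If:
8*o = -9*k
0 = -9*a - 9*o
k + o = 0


Then:
a = 0
k = 0
o = 0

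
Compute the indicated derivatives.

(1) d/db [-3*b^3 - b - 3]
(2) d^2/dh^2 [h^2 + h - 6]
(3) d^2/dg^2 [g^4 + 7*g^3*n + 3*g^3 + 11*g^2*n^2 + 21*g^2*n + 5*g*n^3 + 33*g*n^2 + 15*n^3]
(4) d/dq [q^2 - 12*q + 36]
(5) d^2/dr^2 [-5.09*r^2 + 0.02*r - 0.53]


(1) = -9*b^2 - 1
(2) = 2
(3) = 12*g^2 + 42*g*n + 18*g + 22*n^2 + 42*n
(4) = 2*q - 12
(5) = -10.1800000000000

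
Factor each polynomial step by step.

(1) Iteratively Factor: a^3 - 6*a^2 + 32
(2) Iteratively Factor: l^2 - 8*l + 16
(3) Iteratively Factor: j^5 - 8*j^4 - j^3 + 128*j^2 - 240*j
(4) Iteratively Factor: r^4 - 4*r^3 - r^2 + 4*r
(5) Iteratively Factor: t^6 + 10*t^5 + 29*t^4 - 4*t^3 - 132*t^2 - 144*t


(1) = (a + 2)*(a^2 - 8*a + 16) = (a - 4)*(a + 2)*(a - 4)
(2) = (l - 4)*(l - 4)
(3) = (j - 5)*(j^4 - 3*j^3 - 16*j^2 + 48*j) = (j - 5)*(j - 4)*(j^3 + j^2 - 12*j) = (j - 5)*(j - 4)*(j - 3)*(j^2 + 4*j) = j*(j - 5)*(j - 4)*(j - 3)*(j + 4)
(4) = (r + 1)*(r^3 - 5*r^2 + 4*r) = (r - 4)*(r + 1)*(r^2 - r) = (r - 4)*(r - 1)*(r + 1)*(r)
(5) = (t - 2)*(t^5 + 12*t^4 + 53*t^3 + 102*t^2 + 72*t) = (t - 2)*(t + 4)*(t^4 + 8*t^3 + 21*t^2 + 18*t) = (t - 2)*(t + 2)*(t + 4)*(t^3 + 6*t^2 + 9*t) = t*(t - 2)*(t + 2)*(t + 4)*(t^2 + 6*t + 9) = t*(t - 2)*(t + 2)*(t + 3)*(t + 4)*(t + 3)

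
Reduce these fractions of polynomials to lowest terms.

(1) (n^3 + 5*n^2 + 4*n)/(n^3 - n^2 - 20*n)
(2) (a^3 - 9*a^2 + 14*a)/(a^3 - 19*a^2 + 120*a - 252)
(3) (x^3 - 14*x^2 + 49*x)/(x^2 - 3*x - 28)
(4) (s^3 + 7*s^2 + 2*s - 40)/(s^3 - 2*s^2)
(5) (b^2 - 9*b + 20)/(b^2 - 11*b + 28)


(1) = (n + 1)/(n - 5)
(2) = (a^2 - 2*a)/(a^2 - 12*a + 36)
(3) = (x^2 - 7*x)/(x + 4)
(4) = (s^2 + 9*s + 20)/s^2
(5) = (b - 5)/(b - 7)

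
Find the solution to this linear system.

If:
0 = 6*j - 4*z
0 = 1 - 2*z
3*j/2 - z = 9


Then:
No Solution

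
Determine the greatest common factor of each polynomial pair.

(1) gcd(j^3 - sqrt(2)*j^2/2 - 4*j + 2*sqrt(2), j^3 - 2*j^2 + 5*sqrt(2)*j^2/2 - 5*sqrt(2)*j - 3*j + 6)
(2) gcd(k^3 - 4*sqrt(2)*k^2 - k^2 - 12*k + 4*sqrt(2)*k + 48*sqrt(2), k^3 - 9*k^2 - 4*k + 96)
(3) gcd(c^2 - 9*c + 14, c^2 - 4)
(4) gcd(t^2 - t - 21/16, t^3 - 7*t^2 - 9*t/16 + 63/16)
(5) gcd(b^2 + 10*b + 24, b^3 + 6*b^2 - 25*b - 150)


(1) = gcd((j - 2)*(j + 2)*(j - sqrt(2)/2), (j - 2)*(j - sqrt(2)/2)*(j + 3*sqrt(2))) = j^2 + j*(-2 - sqrt(2)/2) + sqrt(2)
(2) = k^2 - k - 12
(3) = c - 2
(4) = t + 3/4
(5) = b + 6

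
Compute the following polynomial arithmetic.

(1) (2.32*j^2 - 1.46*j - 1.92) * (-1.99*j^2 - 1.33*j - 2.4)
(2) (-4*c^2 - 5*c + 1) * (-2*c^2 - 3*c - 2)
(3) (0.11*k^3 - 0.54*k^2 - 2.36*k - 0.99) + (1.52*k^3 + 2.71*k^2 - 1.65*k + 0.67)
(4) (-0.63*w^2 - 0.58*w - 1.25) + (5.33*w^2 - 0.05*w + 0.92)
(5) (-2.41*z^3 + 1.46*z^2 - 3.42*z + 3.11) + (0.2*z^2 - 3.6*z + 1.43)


(1) = -4.6168*j^4 - 0.1802*j^3 + 0.1946*j^2 + 6.0576*j + 4.608
(2) = 8*c^4 + 22*c^3 + 21*c^2 + 7*c - 2
(3) = 1.63*k^3 + 2.17*k^2 - 4.01*k - 0.32
(4) = 4.7*w^2 - 0.63*w - 0.33
(5) = -2.41*z^3 + 1.66*z^2 - 7.02*z + 4.54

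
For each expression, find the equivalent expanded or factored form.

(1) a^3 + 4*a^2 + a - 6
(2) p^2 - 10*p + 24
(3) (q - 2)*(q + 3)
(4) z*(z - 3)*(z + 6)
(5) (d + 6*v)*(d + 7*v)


(1) = (a - 1)*(a + 2)*(a + 3)
(2) = (p - 6)*(p - 4)
(3) = q^2 + q - 6
(4) = z^3 + 3*z^2 - 18*z
(5) = d^2 + 13*d*v + 42*v^2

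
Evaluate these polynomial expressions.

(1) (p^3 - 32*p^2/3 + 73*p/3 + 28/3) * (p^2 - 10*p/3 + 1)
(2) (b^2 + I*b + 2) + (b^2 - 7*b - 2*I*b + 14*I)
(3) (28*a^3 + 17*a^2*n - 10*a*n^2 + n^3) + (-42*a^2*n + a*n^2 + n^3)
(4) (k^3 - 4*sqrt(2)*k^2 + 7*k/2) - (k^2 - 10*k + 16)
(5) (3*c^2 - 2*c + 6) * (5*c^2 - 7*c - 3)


(1) = p^5 - 14*p^4 + 548*p^3/9 - 742*p^2/9 - 61*p/9 + 28/3
(2) = 2*b^2 - 7*b - I*b + 2 + 14*I
(3) = 28*a^3 - 25*a^2*n - 9*a*n^2 + 2*n^3
(4) = k^3 - 4*sqrt(2)*k^2 - k^2 + 27*k/2 - 16
(5) = 15*c^4 - 31*c^3 + 35*c^2 - 36*c - 18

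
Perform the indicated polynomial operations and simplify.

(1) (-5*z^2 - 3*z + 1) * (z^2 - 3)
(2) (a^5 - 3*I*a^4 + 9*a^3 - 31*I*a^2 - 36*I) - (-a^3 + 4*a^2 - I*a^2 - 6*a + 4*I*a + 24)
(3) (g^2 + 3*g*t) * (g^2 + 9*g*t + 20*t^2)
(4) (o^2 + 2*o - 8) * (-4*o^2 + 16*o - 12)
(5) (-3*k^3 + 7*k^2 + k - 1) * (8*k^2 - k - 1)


(1) = -5*z^4 - 3*z^3 + 16*z^2 + 9*z - 3
(2) = a^5 - 3*I*a^4 + 10*a^3 - 4*a^2 - 30*I*a^2 + 6*a - 4*I*a - 24 - 36*I
(3) = g^4 + 12*g^3*t + 47*g^2*t^2 + 60*g*t^3
(4) = -4*o^4 + 8*o^3 + 52*o^2 - 152*o + 96
(5) = -24*k^5 + 59*k^4 + 4*k^3 - 16*k^2 + 1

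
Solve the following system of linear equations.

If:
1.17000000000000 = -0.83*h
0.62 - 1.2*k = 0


Then:
h = -1.41
k = 0.52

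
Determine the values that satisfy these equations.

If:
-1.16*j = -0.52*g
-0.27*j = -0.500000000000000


Then:
g = 4.13
j = 1.85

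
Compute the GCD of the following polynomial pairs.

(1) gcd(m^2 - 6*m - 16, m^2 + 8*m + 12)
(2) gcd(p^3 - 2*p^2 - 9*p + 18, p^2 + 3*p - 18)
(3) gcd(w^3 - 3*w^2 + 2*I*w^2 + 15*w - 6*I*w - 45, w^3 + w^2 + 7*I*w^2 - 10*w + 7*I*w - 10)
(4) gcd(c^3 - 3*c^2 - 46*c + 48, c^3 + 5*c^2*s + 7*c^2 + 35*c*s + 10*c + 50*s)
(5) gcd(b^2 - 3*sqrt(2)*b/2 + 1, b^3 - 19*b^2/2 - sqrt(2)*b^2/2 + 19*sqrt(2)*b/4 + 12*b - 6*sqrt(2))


(1) = m + 2
(2) = p - 3
(3) = gcd((w - 3)*(w - 3*I)*(w + 5*I), (w + 1)*(w + 2*I)*(w + 5*I)) = w + 5*I
(4) = 1
(5) = gcd((b - sqrt(2))*(b - sqrt(2)/2), (b - 8)*(b - 3/2)*(b - sqrt(2)/2)) = b - sqrt(2)/2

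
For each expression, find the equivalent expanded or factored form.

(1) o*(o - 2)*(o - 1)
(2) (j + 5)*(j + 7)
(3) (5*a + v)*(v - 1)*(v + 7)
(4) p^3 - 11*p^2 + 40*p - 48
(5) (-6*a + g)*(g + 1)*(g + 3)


(1) = o^3 - 3*o^2 + 2*o
(2) = j^2 + 12*j + 35
(3) = 5*a*v^2 + 30*a*v - 35*a + v^3 + 6*v^2 - 7*v
(4) = (p - 4)^2*(p - 3)
(5) = -6*a*g^2 - 24*a*g - 18*a + g^3 + 4*g^2 + 3*g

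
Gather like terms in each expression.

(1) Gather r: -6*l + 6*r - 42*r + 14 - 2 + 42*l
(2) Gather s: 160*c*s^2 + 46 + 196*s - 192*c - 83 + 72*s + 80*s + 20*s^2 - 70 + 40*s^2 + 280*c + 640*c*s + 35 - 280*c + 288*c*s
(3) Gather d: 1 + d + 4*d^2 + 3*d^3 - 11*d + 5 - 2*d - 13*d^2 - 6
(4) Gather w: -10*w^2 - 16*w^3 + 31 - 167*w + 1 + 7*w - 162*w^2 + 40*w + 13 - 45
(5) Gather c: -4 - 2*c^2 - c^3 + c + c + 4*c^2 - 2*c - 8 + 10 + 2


(1) = 36*l - 36*r + 12
(2) = -192*c + s^2*(160*c + 60) + s*(928*c + 348) - 72
(3) = 3*d^3 - 9*d^2 - 12*d
(4) = -16*w^3 - 172*w^2 - 120*w
(5) = -c^3 + 2*c^2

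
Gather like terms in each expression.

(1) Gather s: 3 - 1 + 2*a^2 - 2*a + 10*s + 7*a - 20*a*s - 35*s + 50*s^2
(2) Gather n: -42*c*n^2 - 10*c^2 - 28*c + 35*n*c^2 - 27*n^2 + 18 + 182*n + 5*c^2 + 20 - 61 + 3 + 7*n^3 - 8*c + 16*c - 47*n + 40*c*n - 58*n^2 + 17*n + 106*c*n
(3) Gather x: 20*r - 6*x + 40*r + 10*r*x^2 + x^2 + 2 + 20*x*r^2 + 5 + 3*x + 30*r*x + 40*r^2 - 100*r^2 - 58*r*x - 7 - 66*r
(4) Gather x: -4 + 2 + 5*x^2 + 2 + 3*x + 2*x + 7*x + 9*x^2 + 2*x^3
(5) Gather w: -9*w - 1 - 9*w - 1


(1) = 2*a^2 + 5*a + 50*s^2 + s*(-20*a - 25) + 2
(2) = -5*c^2 - 20*c + 7*n^3 + n^2*(-42*c - 85) + n*(35*c^2 + 146*c + 152) - 20
(3) = -60*r^2 - 6*r + x^2*(10*r + 1) + x*(20*r^2 - 28*r - 3)
(4) = 2*x^3 + 14*x^2 + 12*x
(5) = -18*w - 2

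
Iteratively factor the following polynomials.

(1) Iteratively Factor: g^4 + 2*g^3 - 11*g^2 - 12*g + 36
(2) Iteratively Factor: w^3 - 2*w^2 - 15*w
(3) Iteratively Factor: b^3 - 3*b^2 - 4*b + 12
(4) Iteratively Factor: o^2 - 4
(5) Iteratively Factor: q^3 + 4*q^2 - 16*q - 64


(1) = (g + 3)*(g^3 - g^2 - 8*g + 12) = (g - 2)*(g + 3)*(g^2 + g - 6) = (g - 2)^2*(g + 3)*(g + 3)
(2) = (w + 3)*(w^2 - 5*w) = (w - 5)*(w + 3)*(w)
(3) = (b - 2)*(b^2 - b - 6) = (b - 2)*(b + 2)*(b - 3)
(4) = (o - 2)*(o + 2)
(5) = (q - 4)*(q^2 + 8*q + 16) = (q - 4)*(q + 4)*(q + 4)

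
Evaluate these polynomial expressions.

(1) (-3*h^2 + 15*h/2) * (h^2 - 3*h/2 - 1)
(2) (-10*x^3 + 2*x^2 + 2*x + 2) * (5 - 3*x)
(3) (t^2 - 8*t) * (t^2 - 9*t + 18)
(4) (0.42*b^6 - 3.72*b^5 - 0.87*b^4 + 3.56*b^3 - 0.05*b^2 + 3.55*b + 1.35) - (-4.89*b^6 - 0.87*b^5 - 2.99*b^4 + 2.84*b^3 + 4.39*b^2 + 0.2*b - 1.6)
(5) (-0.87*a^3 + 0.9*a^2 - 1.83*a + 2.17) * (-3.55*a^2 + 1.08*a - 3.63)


(1) = -3*h^4 + 12*h^3 - 33*h^2/4 - 15*h/2
(2) = 30*x^4 - 56*x^3 + 4*x^2 + 4*x + 10
(3) = t^4 - 17*t^3 + 90*t^2 - 144*t
(4) = 5.31*b^6 - 2.85*b^5 + 2.12*b^4 + 0.72*b^3 - 4.44*b^2 + 3.35*b + 2.95
(5) = 3.0885*a^5 - 4.1346*a^4 + 10.6266*a^3 - 12.9469*a^2 + 8.9865*a - 7.8771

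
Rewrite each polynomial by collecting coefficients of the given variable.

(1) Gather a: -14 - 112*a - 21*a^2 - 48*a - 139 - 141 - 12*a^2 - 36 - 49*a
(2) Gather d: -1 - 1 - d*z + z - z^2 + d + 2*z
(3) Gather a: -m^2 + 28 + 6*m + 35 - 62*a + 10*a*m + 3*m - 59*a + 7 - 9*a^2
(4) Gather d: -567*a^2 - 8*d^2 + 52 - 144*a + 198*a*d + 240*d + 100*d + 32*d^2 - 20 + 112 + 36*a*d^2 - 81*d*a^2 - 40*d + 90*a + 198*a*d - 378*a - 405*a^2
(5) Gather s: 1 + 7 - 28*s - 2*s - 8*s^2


(1) = -33*a^2 - 209*a - 330
(2) = d*(1 - z) - z^2 + 3*z - 2
(3) = -9*a^2 + a*(10*m - 121) - m^2 + 9*m + 70
(4) = -972*a^2 - 432*a + d^2*(36*a + 24) + d*(-81*a^2 + 396*a + 300) + 144
(5) = -8*s^2 - 30*s + 8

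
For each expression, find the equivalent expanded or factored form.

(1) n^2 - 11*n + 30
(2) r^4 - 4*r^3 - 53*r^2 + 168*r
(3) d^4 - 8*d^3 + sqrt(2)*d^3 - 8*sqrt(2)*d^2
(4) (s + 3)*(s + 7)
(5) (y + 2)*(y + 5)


(1) = (n - 6)*(n - 5)
(2) = r*(r - 8)*(r - 3)*(r + 7)
(3) = d^2*(d - 8)*(d + sqrt(2))
(4) = s^2 + 10*s + 21
(5) = y^2 + 7*y + 10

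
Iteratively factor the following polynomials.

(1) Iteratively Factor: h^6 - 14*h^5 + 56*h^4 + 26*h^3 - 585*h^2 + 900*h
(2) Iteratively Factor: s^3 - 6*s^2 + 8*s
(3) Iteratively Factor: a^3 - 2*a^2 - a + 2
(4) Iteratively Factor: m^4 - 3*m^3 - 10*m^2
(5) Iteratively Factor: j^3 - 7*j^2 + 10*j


(1) = (h - 3)*(h^5 - 11*h^4 + 23*h^3 + 95*h^2 - 300*h) = h*(h - 3)*(h^4 - 11*h^3 + 23*h^2 + 95*h - 300) = h*(h - 5)*(h - 3)*(h^3 - 6*h^2 - 7*h + 60) = h*(h - 5)*(h - 4)*(h - 3)*(h^2 - 2*h - 15) = h*(h - 5)*(h - 4)*(h - 3)*(h + 3)*(h - 5)
(2) = (s - 4)*(s^2 - 2*s) = s*(s - 4)*(s - 2)
(3) = (a - 2)*(a^2 - 1) = (a - 2)*(a + 1)*(a - 1)
(4) = (m)*(m^3 - 3*m^2 - 10*m) = m*(m + 2)*(m^2 - 5*m) = m^2*(m + 2)*(m - 5)
(5) = (j - 5)*(j^2 - 2*j) = j*(j - 5)*(j - 2)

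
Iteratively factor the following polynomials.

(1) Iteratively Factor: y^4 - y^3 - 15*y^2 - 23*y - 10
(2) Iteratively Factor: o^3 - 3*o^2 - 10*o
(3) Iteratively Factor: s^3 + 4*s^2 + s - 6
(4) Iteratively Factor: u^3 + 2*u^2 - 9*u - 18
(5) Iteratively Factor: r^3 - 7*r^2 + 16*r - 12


(1) = (y - 5)*(y^3 + 4*y^2 + 5*y + 2) = (y - 5)*(y + 1)*(y^2 + 3*y + 2) = (y - 5)*(y + 1)^2*(y + 2)
(2) = (o)*(o^2 - 3*o - 10) = o*(o - 5)*(o + 2)
(3) = (s + 2)*(s^2 + 2*s - 3) = (s - 1)*(s + 2)*(s + 3)
(4) = (u - 3)*(u^2 + 5*u + 6) = (u - 3)*(u + 2)*(u + 3)
(5) = (r - 2)*(r^2 - 5*r + 6) = (r - 2)^2*(r - 3)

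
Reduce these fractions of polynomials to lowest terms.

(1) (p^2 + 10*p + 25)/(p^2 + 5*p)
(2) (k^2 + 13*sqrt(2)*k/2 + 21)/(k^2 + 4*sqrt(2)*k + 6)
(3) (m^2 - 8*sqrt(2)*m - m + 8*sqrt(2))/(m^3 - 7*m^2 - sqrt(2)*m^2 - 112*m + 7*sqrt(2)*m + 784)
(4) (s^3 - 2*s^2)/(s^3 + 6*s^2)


(1) = (p + 5)/p
(2) = (2*k + 7*sqrt(2))/(2*k + 2*sqrt(2))
(3) = (m - 1)/(m^2 + m*(-7 + 7*sqrt(2)) - 49*sqrt(2))
(4) = (s - 2)/(s + 6)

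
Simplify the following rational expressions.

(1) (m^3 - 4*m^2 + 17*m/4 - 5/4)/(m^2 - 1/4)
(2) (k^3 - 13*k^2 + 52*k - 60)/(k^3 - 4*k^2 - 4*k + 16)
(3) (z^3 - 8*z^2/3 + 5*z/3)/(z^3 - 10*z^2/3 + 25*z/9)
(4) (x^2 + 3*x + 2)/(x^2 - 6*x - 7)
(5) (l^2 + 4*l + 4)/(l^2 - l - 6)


(1) = (2*m^2 - 7*m + 5)/(2*m + 1)
(2) = (k^2 - 11*k + 30)/(k^2 - 2*k - 8)
(3) = (3*z - 3)/(3*z - 5)
(4) = (x + 2)/(x - 7)
(5) = (l + 2)/(l - 3)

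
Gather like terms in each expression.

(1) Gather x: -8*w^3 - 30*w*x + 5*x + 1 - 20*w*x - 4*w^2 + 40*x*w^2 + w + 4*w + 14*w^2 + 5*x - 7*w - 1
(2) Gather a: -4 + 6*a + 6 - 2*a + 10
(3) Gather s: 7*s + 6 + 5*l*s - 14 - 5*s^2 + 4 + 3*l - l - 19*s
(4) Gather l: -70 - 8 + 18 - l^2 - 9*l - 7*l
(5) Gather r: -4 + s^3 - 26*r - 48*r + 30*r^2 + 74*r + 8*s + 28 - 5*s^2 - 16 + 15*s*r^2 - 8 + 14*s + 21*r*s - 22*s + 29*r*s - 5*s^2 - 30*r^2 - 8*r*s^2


(1) = -8*w^3 + 10*w^2 - 2*w + x*(40*w^2 - 50*w + 10)
(2) = 4*a + 12
(3) = 2*l - 5*s^2 + s*(5*l - 12) - 4
(4) = -l^2 - 16*l - 60
(5) = 15*r^2*s + r*(-8*s^2 + 50*s) + s^3 - 10*s^2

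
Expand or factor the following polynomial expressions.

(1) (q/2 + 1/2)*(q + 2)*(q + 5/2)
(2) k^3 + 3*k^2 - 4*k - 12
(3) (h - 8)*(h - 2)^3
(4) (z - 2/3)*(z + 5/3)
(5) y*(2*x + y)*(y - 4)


(1) = q^3/2 + 11*q^2/4 + 19*q/4 + 5/2
(2) = (k - 2)*(k + 2)*(k + 3)
(3) = h^4 - 14*h^3 + 60*h^2 - 104*h + 64
(4) = z^2 + z - 10/9
(5) = 2*x*y^2 - 8*x*y + y^3 - 4*y^2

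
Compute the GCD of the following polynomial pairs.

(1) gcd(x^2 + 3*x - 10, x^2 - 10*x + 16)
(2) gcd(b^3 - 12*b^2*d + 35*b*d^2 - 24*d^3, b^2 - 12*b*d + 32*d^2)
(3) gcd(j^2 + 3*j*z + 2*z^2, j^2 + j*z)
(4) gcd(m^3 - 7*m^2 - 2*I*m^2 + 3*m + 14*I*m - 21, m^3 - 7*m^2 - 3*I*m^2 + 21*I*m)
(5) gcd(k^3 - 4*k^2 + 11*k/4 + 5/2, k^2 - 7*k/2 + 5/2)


(1) = x - 2
(2) = gcd((b - 8*d)*(b - 3*d)*(b - d), (b - 8*d)*(b - 4*d)) = b - 8*d
(3) = j + z
(4) = gcd((m - 7)*(m - 3*I)*(m + I), m*(m - 7)*(m - 3*I)) = m^2 + m*(-7 - 3*I) + 21*I
(5) = k - 5/2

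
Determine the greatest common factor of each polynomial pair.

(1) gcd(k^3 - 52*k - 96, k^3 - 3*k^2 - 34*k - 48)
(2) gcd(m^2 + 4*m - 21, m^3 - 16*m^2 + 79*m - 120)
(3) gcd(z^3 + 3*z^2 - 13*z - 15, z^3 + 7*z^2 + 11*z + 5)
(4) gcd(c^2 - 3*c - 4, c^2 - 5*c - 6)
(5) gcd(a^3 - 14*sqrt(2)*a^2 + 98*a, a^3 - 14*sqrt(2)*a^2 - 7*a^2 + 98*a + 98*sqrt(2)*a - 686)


(1) = k^2 - 6*k - 16
(2) = m - 3
(3) = gcd((z - 3)*(z + 1)*(z + 5), (z + 1)^2*(z + 5)) = z^2 + 6*z + 5
(4) = c + 1
(5) = gcd(a*(a - 7*sqrt(2))^2, (a - 7)*(a - 7*sqrt(2))^2) = a^2 - 14*sqrt(2)*a + 98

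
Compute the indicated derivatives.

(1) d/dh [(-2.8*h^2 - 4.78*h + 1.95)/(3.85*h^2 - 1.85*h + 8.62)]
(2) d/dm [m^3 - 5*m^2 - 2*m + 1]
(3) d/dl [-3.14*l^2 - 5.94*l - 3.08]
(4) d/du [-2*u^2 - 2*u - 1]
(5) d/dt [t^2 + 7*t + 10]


(1) = (23.583*h^2 - 63.287*h - 37.5961)/(14.8225*h^4 - 14.245*h^3 + 69.7965*h^2 - 31.894*h + 74.3044)
(2) = 3*m^2 - 10*m - 2
(3) = -6.28*l - 5.94
(4) = -4*u - 2
(5) = 2*t + 7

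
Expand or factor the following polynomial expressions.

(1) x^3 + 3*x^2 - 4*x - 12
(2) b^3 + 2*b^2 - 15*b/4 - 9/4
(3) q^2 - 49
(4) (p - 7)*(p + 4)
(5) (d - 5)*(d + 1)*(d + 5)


(1) = (x - 2)*(x + 2)*(x + 3)
(2) = (b - 3/2)*(b + 1/2)*(b + 3)
(3) = (q - 7)*(q + 7)
(4) = p^2 - 3*p - 28
(5) = d^3 + d^2 - 25*d - 25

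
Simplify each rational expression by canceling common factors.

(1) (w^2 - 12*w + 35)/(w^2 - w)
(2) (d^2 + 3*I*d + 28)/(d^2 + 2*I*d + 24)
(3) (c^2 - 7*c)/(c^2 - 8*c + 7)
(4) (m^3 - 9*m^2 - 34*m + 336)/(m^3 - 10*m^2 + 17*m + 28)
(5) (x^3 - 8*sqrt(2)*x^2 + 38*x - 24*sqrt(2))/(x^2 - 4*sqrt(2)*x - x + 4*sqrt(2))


(1) = (w^2 - 12*w + 35)/(w^2 - w)
(2) = (d + 7*I)/(d + 6*I)
(3) = c/(c - 1)
(4) = (m^2 - 2*m - 48)/(m^2 - 3*m - 4)
(5) = (x^2 - 4*sqrt(2)*x + 6)/(x - 1)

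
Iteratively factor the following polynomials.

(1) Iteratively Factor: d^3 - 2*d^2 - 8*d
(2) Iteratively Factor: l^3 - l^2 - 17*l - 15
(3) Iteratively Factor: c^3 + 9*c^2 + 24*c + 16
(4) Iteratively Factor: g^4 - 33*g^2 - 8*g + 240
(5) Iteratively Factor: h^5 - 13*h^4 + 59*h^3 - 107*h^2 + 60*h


(1) = (d)*(d^2 - 2*d - 8) = d*(d + 2)*(d - 4)
(2) = (l + 1)*(l^2 - 2*l - 15) = (l - 5)*(l + 1)*(l + 3)
(3) = (c + 4)*(c^2 + 5*c + 4) = (c + 1)*(c + 4)*(c + 4)
(4) = (g + 4)*(g^3 - 4*g^2 - 17*g + 60) = (g - 3)*(g + 4)*(g^2 - g - 20) = (g - 3)*(g + 4)^2*(g - 5)
(5) = (h - 4)*(h^4 - 9*h^3 + 23*h^2 - 15*h) = h*(h - 4)*(h^3 - 9*h^2 + 23*h - 15) = h*(h - 5)*(h - 4)*(h^2 - 4*h + 3) = h*(h - 5)*(h - 4)*(h - 3)*(h - 1)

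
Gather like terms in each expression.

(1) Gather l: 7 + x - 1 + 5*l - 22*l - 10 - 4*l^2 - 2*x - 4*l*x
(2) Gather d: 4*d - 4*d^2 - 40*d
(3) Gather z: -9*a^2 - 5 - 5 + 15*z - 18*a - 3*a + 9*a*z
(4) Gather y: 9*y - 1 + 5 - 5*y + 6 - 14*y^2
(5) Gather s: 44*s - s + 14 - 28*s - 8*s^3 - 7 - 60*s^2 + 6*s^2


(1) = -4*l^2 + l*(-4*x - 17) - x - 4
(2) = -4*d^2 - 36*d
(3) = -9*a^2 - 21*a + z*(9*a + 15) - 10
(4) = -14*y^2 + 4*y + 10
(5) = -8*s^3 - 54*s^2 + 15*s + 7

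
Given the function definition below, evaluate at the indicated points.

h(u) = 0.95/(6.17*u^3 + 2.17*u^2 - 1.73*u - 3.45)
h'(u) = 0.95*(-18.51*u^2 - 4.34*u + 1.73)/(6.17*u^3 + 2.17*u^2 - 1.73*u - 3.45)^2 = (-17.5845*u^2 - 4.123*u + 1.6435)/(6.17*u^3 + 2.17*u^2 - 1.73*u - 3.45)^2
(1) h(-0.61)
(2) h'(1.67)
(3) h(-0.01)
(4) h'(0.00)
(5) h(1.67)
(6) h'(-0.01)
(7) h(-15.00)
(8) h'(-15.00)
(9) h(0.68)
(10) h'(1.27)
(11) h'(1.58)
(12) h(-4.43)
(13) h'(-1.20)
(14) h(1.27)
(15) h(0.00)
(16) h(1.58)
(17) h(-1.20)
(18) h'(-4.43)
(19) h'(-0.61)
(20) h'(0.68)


(1) = -0.32
(2) = -0.07
(3) = -0.28
(4) = 0.14
(5) = 0.03
(6) = 0.14
(7) = -0.00
(8) = -0.00
(9) = -0.56
(10) = -0.29
(11) = -0.09
(12) = -0.00
(13) = -0.24
(14) = 0.09
(15) = -0.28
(16) = 0.04
(17) = -0.11
(18) = -0.00
(19) = -0.27
(20) = -3.28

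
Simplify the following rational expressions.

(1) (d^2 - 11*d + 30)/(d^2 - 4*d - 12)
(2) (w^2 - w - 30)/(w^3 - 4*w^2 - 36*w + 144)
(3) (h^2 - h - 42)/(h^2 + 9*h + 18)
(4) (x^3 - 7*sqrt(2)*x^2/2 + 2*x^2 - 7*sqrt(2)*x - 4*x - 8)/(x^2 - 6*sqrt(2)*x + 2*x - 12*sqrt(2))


(1) = (d - 5)/(d + 2)
(2) = (w + 5)/(w^2 + 2*w - 24)
(3) = (h - 7)/(h + 3)
(4) = (2*x^2 - 7*sqrt(2)*x - 8)/(2*x - 12*sqrt(2))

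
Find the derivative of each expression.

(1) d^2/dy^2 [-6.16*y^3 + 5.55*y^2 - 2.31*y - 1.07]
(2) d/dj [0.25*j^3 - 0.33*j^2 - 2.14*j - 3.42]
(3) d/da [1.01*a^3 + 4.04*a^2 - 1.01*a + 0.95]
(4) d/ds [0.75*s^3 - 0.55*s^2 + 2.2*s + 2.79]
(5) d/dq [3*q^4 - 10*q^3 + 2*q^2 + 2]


(1) = 11.1 - 36.96*y
(2) = 0.75*j^2 - 0.66*j - 2.14
(3) = 3.03*a^2 + 8.08*a - 1.01
(4) = 2.25*s^2 - 1.1*s + 2.2
(5) = 2*q*(6*q^2 - 15*q + 2)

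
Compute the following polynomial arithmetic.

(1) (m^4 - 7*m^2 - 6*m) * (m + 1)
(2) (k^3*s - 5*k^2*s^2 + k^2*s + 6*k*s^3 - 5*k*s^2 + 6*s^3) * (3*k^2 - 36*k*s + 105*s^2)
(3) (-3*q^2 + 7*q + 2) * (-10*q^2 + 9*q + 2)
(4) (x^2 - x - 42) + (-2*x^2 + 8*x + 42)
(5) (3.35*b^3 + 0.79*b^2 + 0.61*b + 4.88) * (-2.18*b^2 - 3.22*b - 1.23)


(1) = m^5 + m^4 - 7*m^3 - 13*m^2 - 6*m
(2) = 3*k^5*s - 51*k^4*s^2 + 3*k^4*s + 303*k^3*s^3 - 51*k^3*s^2 - 741*k^2*s^4 + 303*k^2*s^3 + 630*k*s^5 - 741*k*s^4 + 630*s^5
(3) = 30*q^4 - 97*q^3 + 37*q^2 + 32*q + 4
(4) = -x^2 + 7*x
(5) = -7.303*b^5 - 12.5092*b^4 - 7.9941*b^3 - 13.5743*b^2 - 16.4639*b - 6.0024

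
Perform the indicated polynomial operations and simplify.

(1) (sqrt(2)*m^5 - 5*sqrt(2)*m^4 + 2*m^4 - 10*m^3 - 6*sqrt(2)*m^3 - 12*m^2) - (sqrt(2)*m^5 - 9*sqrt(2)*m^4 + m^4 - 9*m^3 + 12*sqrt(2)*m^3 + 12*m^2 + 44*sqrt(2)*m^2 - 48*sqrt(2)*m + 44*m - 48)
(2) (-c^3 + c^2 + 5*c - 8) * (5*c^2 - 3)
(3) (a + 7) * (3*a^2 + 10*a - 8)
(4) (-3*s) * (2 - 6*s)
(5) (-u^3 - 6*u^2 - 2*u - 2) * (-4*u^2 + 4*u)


(1) = m^4 + 4*sqrt(2)*m^4 - 18*sqrt(2)*m^3 - m^3 - 44*sqrt(2)*m^2 - 24*m^2 - 44*m + 48*sqrt(2)*m + 48
(2) = -5*c^5 + 5*c^4 + 28*c^3 - 43*c^2 - 15*c + 24
(3) = 3*a^3 + 31*a^2 + 62*a - 56
(4) = 18*s^2 - 6*s
(5) = 4*u^5 + 20*u^4 - 16*u^3 - 8*u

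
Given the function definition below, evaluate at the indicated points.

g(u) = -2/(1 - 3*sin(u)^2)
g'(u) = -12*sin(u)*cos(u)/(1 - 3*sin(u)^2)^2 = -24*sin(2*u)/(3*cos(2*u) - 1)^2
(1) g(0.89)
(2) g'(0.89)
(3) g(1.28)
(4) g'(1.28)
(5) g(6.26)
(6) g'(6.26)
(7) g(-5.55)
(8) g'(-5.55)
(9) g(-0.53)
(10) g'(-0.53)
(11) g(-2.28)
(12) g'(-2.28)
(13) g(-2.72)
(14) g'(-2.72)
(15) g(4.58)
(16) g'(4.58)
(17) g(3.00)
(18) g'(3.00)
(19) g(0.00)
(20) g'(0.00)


(1) = 2.46
(2) = -8.91
(3) = 1.14
(4) = -1.07
(5) = -2.00
(6) = 0.28
(7) = 5.82
(8) = -50.53
(9) = -8.57
(10) = 96.16
(11) = 2.75
(12) = -11.20
(13) = -4.02
(14) = -18.09
(15) = 1.03
(16) = -0.41
(17) = -2.13
(18) = 1.90
(19) = -2.00
(20) = 0.00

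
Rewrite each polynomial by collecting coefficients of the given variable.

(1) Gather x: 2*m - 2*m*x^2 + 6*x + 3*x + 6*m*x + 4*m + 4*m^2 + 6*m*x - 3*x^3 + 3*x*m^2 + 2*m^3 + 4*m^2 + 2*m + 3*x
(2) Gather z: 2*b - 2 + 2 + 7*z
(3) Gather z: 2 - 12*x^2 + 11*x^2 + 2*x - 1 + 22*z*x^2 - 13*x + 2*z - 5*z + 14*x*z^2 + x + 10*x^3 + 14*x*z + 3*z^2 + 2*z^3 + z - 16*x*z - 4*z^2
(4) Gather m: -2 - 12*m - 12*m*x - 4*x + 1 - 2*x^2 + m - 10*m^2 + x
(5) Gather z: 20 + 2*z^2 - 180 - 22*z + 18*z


(1) = 2*m^3 + 8*m^2 - 2*m*x^2 + 8*m - 3*x^3 + x*(3*m^2 + 12*m + 12)
(2) = 2*b + 7*z
(3) = 10*x^3 - x^2 - 10*x + 2*z^3 + z^2*(14*x - 1) + z*(22*x^2 - 2*x - 2) + 1
(4) = -10*m^2 + m*(-12*x - 11) - 2*x^2 - 3*x - 1
(5) = 2*z^2 - 4*z - 160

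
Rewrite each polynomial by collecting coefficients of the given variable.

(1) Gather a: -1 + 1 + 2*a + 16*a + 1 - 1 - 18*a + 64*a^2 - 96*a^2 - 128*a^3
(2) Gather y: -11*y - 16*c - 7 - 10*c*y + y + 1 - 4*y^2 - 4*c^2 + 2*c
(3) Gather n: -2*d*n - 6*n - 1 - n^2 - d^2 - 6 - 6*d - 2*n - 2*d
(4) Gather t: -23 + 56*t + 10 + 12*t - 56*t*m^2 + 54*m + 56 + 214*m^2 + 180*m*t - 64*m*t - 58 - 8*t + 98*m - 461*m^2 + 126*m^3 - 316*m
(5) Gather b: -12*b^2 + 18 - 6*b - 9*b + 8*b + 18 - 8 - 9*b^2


(1) = -128*a^3 - 32*a^2
(2) = -4*c^2 - 14*c - 4*y^2 + y*(-10*c - 10) - 6
(3) = -d^2 - 8*d - n^2 + n*(-2*d - 8) - 7
(4) = 126*m^3 - 247*m^2 - 164*m + t*(-56*m^2 + 116*m + 60) - 15
(5) = -21*b^2 - 7*b + 28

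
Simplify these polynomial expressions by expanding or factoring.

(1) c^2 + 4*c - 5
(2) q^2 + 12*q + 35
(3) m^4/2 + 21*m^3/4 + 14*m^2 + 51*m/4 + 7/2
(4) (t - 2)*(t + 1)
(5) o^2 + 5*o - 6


(1) = (c - 1)*(c + 5)
(2) = (q + 5)*(q + 7)
(3) = (m/2 + 1)*(m + 1/2)*(m + 1)*(m + 7)
(4) = t^2 - t - 2
(5) = (o - 1)*(o + 6)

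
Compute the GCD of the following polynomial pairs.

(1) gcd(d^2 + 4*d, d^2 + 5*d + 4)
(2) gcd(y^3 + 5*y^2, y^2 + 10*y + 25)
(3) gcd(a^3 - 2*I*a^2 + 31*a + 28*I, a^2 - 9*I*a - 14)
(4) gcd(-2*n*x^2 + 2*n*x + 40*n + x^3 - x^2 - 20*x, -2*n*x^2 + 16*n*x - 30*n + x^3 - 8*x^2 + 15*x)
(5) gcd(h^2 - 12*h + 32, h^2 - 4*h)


(1) = d + 4
(2) = y + 5
(3) = a - 7*I
(4) = gcd((-2*n + x)*(x - 5)*(x + 4), (-2*n + x)*(x - 5)*(x - 3)) = -2*n*x + 10*n + x^2 - 5*x
(5) = h - 4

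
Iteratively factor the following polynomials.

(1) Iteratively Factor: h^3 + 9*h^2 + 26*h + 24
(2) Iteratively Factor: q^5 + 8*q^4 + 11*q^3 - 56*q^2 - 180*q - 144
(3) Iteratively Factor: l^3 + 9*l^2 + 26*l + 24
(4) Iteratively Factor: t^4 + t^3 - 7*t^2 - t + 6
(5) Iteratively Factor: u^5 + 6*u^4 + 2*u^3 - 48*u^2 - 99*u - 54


(1) = (h + 2)*(h^2 + 7*h + 12) = (h + 2)*(h + 4)*(h + 3)
(2) = (q - 3)*(q^4 + 11*q^3 + 44*q^2 + 76*q + 48) = (q - 3)*(q + 2)*(q^3 + 9*q^2 + 26*q + 24) = (q - 3)*(q + 2)*(q + 4)*(q^2 + 5*q + 6) = (q - 3)*(q + 2)*(q + 3)*(q + 4)*(q + 2)
(3) = (l + 4)*(l^2 + 5*l + 6) = (l + 3)*(l + 4)*(l + 2)
(4) = (t - 2)*(t^3 + 3*t^2 - t - 3) = (t - 2)*(t + 1)*(t^2 + 2*t - 3) = (t - 2)*(t - 1)*(t + 1)*(t + 3)
(5) = (u - 3)*(u^4 + 9*u^3 + 29*u^2 + 39*u + 18) = (u - 3)*(u + 3)*(u^3 + 6*u^2 + 11*u + 6) = (u - 3)*(u + 3)^2*(u^2 + 3*u + 2) = (u - 3)*(u + 2)*(u + 3)^2*(u + 1)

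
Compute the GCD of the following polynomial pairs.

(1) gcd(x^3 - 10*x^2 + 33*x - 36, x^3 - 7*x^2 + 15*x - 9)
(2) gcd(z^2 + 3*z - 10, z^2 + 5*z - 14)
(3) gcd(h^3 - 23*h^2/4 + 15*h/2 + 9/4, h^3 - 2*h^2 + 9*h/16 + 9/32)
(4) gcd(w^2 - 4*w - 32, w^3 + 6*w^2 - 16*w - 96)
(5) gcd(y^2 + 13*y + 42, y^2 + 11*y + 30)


(1) = x^2 - 6*x + 9
(2) = gcd((z - 2)*(z + 5), (z - 2)*(z + 7)) = z - 2
(3) = h + 1/4
(4) = gcd((w - 8)*(w + 4), (w - 4)*(w + 4)*(w + 6)) = w + 4
(5) = y + 6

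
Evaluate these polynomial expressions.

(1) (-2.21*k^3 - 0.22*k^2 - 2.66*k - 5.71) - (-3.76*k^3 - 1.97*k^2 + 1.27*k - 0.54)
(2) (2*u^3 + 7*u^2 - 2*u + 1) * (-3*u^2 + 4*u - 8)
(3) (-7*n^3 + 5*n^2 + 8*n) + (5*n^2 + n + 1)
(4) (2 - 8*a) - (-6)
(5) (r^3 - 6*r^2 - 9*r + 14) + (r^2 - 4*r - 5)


(1) = 1.55*k^3 + 1.75*k^2 - 3.93*k - 5.17
(2) = -6*u^5 - 13*u^4 + 18*u^3 - 67*u^2 + 20*u - 8
(3) = -7*n^3 + 10*n^2 + 9*n + 1
(4) = 8 - 8*a
(5) = r^3 - 5*r^2 - 13*r + 9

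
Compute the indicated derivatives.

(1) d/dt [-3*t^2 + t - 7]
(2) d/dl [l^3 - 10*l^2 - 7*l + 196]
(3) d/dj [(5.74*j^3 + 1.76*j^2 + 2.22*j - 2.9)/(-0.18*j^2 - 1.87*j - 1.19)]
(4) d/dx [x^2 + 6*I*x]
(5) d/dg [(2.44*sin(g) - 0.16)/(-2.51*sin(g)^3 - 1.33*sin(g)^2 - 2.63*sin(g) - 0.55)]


(1) = 1 - 6*t
(2) = 3*l^2 - 20*l - 7
(3) = (-1.0332*j^4 - 21.4676*j^3 - 23.3834*j^2 - 5.2328*j - 8.0648)/(0.0324*j^4 + 0.6732*j^3 + 3.9253*j^2 + 4.4506*j + 1.4161)
(4) = 2*x + 6*I
(5) = (12.2488*sin(g)^3 + 2.0404*sin(g)^2 - 0.4256*sin(g) - 1.7628)*cos(g)/(6.3001*sin(g)^6 + 6.6766*sin(g)^5 + 14.9715*sin(g)^4 + 9.7568*sin(g)^3 + 8.3799*sin(g)^2 + 2.893*sin(g) + 0.3025)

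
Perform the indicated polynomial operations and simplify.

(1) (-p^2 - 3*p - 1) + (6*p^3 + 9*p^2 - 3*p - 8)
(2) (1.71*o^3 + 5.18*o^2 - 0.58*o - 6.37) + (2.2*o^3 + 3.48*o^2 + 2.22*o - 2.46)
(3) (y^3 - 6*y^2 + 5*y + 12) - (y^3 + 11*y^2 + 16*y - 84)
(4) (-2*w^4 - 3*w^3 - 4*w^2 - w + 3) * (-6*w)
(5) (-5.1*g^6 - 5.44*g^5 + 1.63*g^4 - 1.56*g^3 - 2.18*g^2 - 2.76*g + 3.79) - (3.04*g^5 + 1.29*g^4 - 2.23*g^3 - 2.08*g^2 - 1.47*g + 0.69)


(1) = 6*p^3 + 8*p^2 - 6*p - 9
(2) = 3.91*o^3 + 8.66*o^2 + 1.64*o - 8.83
(3) = -17*y^2 - 11*y + 96
(4) = 12*w^5 + 18*w^4 + 24*w^3 + 6*w^2 - 18*w
(5) = -5.1*g^6 - 8.48*g^5 + 0.34*g^4 + 0.67*g^3 - 0.1*g^2 - 1.29*g + 3.1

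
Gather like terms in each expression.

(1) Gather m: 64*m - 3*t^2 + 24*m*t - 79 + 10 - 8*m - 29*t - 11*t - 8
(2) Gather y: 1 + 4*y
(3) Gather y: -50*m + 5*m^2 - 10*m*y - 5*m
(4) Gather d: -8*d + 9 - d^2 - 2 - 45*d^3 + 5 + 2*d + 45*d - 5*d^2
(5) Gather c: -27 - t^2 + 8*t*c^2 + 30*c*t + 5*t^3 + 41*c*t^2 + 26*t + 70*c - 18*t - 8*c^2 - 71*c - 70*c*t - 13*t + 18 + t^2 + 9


(1) = m*(24*t + 56) - 3*t^2 - 40*t - 77
(2) = 4*y + 1
(3) = 5*m^2 - 10*m*y - 55*m
(4) = -45*d^3 - 6*d^2 + 39*d + 12
(5) = c^2*(8*t - 8) + c*(41*t^2 - 40*t - 1) + 5*t^3 - 5*t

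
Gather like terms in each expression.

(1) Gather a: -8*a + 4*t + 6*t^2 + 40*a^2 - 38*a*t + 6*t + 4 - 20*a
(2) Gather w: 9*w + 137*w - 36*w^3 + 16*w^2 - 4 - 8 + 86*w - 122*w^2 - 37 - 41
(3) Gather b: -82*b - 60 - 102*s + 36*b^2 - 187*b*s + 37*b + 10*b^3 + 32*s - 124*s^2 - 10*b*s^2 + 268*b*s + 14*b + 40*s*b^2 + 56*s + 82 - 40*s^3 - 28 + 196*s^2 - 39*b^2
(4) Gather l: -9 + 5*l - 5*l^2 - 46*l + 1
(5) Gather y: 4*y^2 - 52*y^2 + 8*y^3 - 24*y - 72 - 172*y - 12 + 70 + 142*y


(1) = 40*a^2 + a*(-38*t - 28) + 6*t^2 + 10*t + 4
(2) = -36*w^3 - 106*w^2 + 232*w - 90
(3) = 10*b^3 + b^2*(40*s - 3) + b*(-10*s^2 + 81*s - 31) - 40*s^3 + 72*s^2 - 14*s - 6
(4) = -5*l^2 - 41*l - 8
(5) = 8*y^3 - 48*y^2 - 54*y - 14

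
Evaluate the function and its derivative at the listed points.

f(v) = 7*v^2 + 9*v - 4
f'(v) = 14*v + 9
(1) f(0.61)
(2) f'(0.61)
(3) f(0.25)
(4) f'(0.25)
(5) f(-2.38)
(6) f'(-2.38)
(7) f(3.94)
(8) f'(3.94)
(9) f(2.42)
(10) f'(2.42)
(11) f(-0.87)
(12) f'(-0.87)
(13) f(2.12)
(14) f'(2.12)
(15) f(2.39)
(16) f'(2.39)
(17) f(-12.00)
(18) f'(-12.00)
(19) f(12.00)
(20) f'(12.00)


(1) = 4.09
(2) = 17.54
(3) = -1.31
(4) = 12.50
(5) = 14.23
(6) = -24.32
(7) = 140.13
(8) = 64.16
(9) = 58.77
(10) = 42.88
(11) = -6.53
(12) = -3.18
(13) = 46.54
(14) = 38.68
(15) = 57.49
(16) = 42.46
(17) = 896.00
(18) = -159.00
(19) = 1112.00
(20) = 177.00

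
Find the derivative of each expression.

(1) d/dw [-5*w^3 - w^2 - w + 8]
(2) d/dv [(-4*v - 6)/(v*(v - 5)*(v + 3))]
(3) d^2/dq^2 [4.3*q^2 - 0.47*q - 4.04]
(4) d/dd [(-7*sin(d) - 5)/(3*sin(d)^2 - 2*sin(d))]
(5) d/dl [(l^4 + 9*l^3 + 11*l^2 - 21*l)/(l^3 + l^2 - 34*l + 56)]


(1) = -15*w^2 - 2*w - 1
(2) = 2*(4*v^3 + 5*v^2 - 12*v - 45)/(v^2*(v^4 - 4*v^3 - 26*v^2 + 60*v + 225))
(3) = 8.60000000000000
(4) = (21*cos(d) + 30/tan(d) - 10*cos(d)/sin(d)^2)/(3*sin(d) - 2)^2
(5) = (l^4 - 12*l^3 + 15*l^2 + 32*l - 24)/(l^4 - 12*l^3 + 52*l^2 - 96*l + 64)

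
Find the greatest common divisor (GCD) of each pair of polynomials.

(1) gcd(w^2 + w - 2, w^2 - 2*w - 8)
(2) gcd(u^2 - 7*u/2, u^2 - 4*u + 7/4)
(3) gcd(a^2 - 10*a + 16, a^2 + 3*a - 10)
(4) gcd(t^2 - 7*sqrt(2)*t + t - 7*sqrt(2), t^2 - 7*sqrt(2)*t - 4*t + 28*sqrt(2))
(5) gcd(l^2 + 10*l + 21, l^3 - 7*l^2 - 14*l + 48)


(1) = gcd((w - 1)*(w + 2), (w - 4)*(w + 2)) = w + 2
(2) = gcd(u*(u - 7/2), (u - 7/2)*(u - 1/2)) = u - 7/2
(3) = a - 2
(4) = t - 7*sqrt(2)
(5) = gcd((l + 3)*(l + 7), (l - 8)*(l - 2)*(l + 3)) = l + 3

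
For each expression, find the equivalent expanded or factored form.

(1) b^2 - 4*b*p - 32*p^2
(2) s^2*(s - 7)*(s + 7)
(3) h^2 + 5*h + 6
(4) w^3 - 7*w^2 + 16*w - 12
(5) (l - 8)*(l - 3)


(1) = (b - 8*p)*(b + 4*p)
(2) = s^4 - 49*s^2
(3) = (h + 2)*(h + 3)
(4) = (w - 3)*(w - 2)^2
(5) = l^2 - 11*l + 24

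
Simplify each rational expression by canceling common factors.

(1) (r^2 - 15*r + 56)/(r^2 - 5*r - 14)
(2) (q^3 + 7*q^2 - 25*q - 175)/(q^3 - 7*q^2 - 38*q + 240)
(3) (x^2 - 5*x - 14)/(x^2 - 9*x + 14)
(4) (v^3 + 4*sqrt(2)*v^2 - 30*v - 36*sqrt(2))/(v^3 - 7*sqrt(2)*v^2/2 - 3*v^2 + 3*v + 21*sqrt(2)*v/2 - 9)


(1) = (r - 8)/(r + 2)
(2) = (q^2 + 12*q + 35)/(q^2 - 2*q - 48)
(3) = (x + 2)/(x - 2)
(4) = (2*v^2 + 14*sqrt(2)*v + 24)/(2*v^2 + v*(-6 - sqrt(2)) + 3*sqrt(2))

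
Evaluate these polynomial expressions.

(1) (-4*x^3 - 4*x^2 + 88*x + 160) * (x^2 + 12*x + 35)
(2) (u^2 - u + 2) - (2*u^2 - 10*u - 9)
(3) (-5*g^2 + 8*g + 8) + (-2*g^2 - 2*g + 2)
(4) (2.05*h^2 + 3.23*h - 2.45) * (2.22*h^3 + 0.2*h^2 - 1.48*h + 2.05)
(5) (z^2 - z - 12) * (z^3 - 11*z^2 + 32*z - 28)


(1) = -4*x^5 - 52*x^4 - 100*x^3 + 1076*x^2 + 5000*x + 5600
(2) = -u^2 + 9*u + 11
(3) = -7*g^2 + 6*g + 10
(4) = 4.551*h^5 + 7.5806*h^4 - 7.827*h^3 - 1.0679*h^2 + 10.2475*h - 5.0225
(5) = z^5 - 12*z^4 + 31*z^3 + 72*z^2 - 356*z + 336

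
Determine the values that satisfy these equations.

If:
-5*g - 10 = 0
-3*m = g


Then:
g = -2
m = 2/3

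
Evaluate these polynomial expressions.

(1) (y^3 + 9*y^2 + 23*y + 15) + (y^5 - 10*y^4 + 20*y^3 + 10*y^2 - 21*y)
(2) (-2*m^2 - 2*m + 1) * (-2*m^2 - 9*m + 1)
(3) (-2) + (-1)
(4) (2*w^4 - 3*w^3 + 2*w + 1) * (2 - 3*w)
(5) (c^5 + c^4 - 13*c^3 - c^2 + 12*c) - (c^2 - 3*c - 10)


(1) = y^5 - 10*y^4 + 21*y^3 + 19*y^2 + 2*y + 15
(2) = 4*m^4 + 22*m^3 + 14*m^2 - 11*m + 1
(3) = -3
(4) = -6*w^5 + 13*w^4 - 6*w^3 - 6*w^2 + w + 2
(5) = c^5 + c^4 - 13*c^3 - 2*c^2 + 15*c + 10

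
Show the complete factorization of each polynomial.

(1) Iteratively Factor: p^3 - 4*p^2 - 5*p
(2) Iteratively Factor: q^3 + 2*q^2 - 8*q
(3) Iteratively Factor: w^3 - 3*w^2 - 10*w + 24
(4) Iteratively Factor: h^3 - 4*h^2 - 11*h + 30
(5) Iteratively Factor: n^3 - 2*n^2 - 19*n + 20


(1) = (p)*(p^2 - 4*p - 5) = p*(p - 5)*(p + 1)
(2) = (q - 2)*(q^2 + 4*q) = q*(q - 2)*(q + 4)
(3) = (w - 4)*(w^2 + w - 6) = (w - 4)*(w + 3)*(w - 2)
(4) = (h - 2)*(h^2 - 2*h - 15) = (h - 2)*(h + 3)*(h - 5)
(5) = (n - 1)*(n^2 - n - 20) = (n - 1)*(n + 4)*(n - 5)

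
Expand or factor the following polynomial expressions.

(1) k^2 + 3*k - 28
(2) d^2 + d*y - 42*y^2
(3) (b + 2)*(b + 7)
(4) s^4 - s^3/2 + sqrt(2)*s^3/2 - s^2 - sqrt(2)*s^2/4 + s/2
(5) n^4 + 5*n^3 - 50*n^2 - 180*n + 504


(1) = (k - 4)*(k + 7)
(2) = (d - 6*y)*(d + 7*y)
(3) = b^2 + 9*b + 14
(4) = s*(s - 1/2)*(s - sqrt(2)/2)*(s + sqrt(2))
(5) = (n - 6)*(n - 2)*(n + 6)*(n + 7)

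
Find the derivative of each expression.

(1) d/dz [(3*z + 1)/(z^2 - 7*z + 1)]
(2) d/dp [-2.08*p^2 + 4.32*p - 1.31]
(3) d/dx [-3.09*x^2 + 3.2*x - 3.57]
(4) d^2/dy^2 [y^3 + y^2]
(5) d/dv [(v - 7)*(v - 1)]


(1) = (-3*z^2 - 2*z + 10)/(z^4 - 14*z^3 + 51*z^2 - 14*z + 1)
(2) = 4.32 - 4.16*p
(3) = 3.2 - 6.18*x
(4) = 6*y + 2
(5) = 2*v - 8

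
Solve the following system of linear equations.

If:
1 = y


Then:
y = 1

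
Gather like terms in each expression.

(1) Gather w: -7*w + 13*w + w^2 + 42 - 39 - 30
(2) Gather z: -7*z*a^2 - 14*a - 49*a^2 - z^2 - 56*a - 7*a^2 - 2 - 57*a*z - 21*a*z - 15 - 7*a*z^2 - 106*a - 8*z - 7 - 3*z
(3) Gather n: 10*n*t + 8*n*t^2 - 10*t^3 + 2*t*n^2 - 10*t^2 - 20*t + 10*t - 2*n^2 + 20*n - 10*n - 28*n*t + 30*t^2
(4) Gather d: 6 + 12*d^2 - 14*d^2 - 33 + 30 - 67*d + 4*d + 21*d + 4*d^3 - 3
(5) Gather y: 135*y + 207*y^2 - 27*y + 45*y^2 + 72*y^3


(1) = w^2 + 6*w - 27
(2) = -56*a^2 - 176*a + z^2*(-7*a - 1) + z*(-7*a^2 - 78*a - 11) - 24
(3) = n^2*(2*t - 2) + n*(8*t^2 - 18*t + 10) - 10*t^3 + 20*t^2 - 10*t
(4) = 4*d^3 - 2*d^2 - 42*d
(5) = 72*y^3 + 252*y^2 + 108*y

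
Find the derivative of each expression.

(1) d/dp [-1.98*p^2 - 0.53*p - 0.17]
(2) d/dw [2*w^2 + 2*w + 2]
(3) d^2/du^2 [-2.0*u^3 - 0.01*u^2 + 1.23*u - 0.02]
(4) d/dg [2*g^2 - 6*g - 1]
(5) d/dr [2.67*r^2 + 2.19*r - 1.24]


(1) = -3.96*p - 0.53
(2) = 4*w + 2
(3) = -12.0*u - 0.02
(4) = 4*g - 6
(5) = 5.34*r + 2.19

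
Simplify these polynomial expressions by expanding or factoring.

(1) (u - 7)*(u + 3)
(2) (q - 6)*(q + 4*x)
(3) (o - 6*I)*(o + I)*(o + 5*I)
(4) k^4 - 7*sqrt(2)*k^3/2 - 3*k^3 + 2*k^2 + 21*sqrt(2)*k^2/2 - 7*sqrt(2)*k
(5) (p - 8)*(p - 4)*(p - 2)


(1) = u^2 - 4*u - 21
(2) = q^2 + 4*q*x - 6*q - 24*x
(3) = o^3 + 31*o + 30*I
(4) = k*(k - 2)*(k - 1)*(k - 7*sqrt(2)/2)
(5) = p^3 - 14*p^2 + 56*p - 64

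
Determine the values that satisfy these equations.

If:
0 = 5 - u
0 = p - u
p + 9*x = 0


Then:
p = 5
u = 5
x = -5/9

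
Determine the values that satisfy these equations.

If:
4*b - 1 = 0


Then:
b = 1/4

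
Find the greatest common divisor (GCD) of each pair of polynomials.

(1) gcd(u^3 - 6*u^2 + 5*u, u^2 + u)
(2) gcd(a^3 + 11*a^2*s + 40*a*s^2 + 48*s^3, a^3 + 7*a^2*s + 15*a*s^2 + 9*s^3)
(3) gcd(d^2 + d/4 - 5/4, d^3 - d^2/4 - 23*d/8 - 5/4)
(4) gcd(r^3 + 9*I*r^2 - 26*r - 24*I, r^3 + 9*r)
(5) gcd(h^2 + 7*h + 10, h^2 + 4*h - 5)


(1) = u
(2) = a + 3*s
(3) = d + 5/4
(4) = gcd((r + 2*I)*(r + 3*I)*(r + 4*I), r*(r - 3*I)*(r + 3*I)) = r + 3*I
(5) = h + 5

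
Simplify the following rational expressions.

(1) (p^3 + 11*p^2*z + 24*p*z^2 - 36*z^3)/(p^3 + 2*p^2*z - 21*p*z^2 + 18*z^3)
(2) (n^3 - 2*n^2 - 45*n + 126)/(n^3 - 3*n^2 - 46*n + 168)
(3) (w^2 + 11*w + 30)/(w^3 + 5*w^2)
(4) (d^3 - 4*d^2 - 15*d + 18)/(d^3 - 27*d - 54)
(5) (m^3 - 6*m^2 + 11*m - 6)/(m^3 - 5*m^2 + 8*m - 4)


(1) = (-p - 6*z)/(-p + 3*z)
(2) = (n - 3)/(n - 4)
(3) = (w + 6)/w^2
(4) = (d - 1)/(d + 3)
(5) = (m - 3)/(m - 2)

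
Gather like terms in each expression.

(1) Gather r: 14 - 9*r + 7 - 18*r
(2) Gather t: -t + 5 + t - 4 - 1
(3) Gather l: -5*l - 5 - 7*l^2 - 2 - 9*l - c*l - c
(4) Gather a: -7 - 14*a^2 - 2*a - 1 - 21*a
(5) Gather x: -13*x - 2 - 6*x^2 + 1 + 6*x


(1) = 21 - 27*r
(2) = 0
(3) = -c - 7*l^2 + l*(-c - 14) - 7
(4) = -14*a^2 - 23*a - 8
(5) = -6*x^2 - 7*x - 1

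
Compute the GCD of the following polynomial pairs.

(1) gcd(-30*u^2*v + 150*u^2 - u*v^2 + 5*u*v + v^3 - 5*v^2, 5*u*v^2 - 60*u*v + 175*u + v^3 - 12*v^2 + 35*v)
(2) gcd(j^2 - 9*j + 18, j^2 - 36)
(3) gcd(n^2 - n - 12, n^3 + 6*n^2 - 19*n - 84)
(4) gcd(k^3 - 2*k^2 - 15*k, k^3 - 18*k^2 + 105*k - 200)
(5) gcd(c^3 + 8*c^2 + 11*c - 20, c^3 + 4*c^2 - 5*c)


(1) = 5*u*v - 25*u + v^2 - 5*v
(2) = j - 6
(3) = n^2 - n - 12
(4) = k - 5
(5) = gcd((c - 1)*(c + 4)*(c + 5), c*(c - 1)*(c + 5)) = c^2 + 4*c - 5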